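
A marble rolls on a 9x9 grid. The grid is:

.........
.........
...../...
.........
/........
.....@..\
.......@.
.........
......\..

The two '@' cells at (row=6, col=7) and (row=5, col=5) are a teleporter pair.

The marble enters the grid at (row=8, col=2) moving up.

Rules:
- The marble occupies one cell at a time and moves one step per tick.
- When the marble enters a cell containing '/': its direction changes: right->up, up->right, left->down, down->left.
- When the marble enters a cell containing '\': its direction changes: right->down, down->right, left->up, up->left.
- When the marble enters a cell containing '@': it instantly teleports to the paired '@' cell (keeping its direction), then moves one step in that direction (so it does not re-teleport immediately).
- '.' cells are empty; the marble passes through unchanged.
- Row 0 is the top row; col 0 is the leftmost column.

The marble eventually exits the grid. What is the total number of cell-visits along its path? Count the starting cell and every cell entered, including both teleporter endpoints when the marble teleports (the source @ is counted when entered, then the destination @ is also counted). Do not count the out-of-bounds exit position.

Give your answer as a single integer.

Answer: 9

Derivation:
Step 1: enter (8,2), '.' pass, move up to (7,2)
Step 2: enter (7,2), '.' pass, move up to (6,2)
Step 3: enter (6,2), '.' pass, move up to (5,2)
Step 4: enter (5,2), '.' pass, move up to (4,2)
Step 5: enter (4,2), '.' pass, move up to (3,2)
Step 6: enter (3,2), '.' pass, move up to (2,2)
Step 7: enter (2,2), '.' pass, move up to (1,2)
Step 8: enter (1,2), '.' pass, move up to (0,2)
Step 9: enter (0,2), '.' pass, move up to (-1,2)
Step 10: at (-1,2) — EXIT via top edge, pos 2
Path length (cell visits): 9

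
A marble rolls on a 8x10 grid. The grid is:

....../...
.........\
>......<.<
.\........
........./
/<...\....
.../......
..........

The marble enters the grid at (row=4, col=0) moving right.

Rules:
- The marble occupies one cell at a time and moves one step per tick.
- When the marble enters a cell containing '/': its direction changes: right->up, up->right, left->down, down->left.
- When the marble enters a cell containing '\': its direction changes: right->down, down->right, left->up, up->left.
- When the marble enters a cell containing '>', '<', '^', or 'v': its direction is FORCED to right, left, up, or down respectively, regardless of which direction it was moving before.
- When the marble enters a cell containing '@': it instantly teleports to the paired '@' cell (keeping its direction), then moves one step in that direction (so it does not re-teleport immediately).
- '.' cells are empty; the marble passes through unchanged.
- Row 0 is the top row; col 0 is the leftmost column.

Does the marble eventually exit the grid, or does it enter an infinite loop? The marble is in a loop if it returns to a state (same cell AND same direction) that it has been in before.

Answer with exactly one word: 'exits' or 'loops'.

Answer: loops

Derivation:
Step 1: enter (4,0), '.' pass, move right to (4,1)
Step 2: enter (4,1), '.' pass, move right to (4,2)
Step 3: enter (4,2), '.' pass, move right to (4,3)
Step 4: enter (4,3), '.' pass, move right to (4,4)
Step 5: enter (4,4), '.' pass, move right to (4,5)
Step 6: enter (4,5), '.' pass, move right to (4,6)
Step 7: enter (4,6), '.' pass, move right to (4,7)
Step 8: enter (4,7), '.' pass, move right to (4,8)
Step 9: enter (4,8), '.' pass, move right to (4,9)
Step 10: enter (4,9), '/' deflects right->up, move up to (3,9)
Step 11: enter (3,9), '.' pass, move up to (2,9)
Step 12: enter (2,9), '<' forces up->left, move left to (2,8)
Step 13: enter (2,8), '.' pass, move left to (2,7)
Step 14: enter (2,7), '<' forces left->left, move left to (2,6)
Step 15: enter (2,6), '.' pass, move left to (2,5)
Step 16: enter (2,5), '.' pass, move left to (2,4)
Step 17: enter (2,4), '.' pass, move left to (2,3)
Step 18: enter (2,3), '.' pass, move left to (2,2)
Step 19: enter (2,2), '.' pass, move left to (2,1)
Step 20: enter (2,1), '.' pass, move left to (2,0)
Step 21: enter (2,0), '>' forces left->right, move right to (2,1)
Step 22: enter (2,1), '.' pass, move right to (2,2)
Step 23: enter (2,2), '.' pass, move right to (2,3)
Step 24: enter (2,3), '.' pass, move right to (2,4)
Step 25: enter (2,4), '.' pass, move right to (2,5)
Step 26: enter (2,5), '.' pass, move right to (2,6)
Step 27: enter (2,6), '.' pass, move right to (2,7)
Step 28: enter (2,7), '<' forces right->left, move left to (2,6)
Step 29: at (2,6) dir=left — LOOP DETECTED (seen before)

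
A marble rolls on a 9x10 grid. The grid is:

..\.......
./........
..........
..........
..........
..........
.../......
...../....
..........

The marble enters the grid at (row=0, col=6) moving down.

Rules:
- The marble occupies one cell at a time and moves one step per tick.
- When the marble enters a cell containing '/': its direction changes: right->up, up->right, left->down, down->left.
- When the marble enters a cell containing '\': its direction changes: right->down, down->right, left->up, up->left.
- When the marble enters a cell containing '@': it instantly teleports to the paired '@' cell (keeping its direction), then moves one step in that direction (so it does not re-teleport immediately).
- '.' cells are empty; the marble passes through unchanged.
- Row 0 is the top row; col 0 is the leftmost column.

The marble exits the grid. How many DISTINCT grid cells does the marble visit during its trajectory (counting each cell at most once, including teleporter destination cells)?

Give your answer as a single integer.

Answer: 9

Derivation:
Step 1: enter (0,6), '.' pass, move down to (1,6)
Step 2: enter (1,6), '.' pass, move down to (2,6)
Step 3: enter (2,6), '.' pass, move down to (3,6)
Step 4: enter (3,6), '.' pass, move down to (4,6)
Step 5: enter (4,6), '.' pass, move down to (5,6)
Step 6: enter (5,6), '.' pass, move down to (6,6)
Step 7: enter (6,6), '.' pass, move down to (7,6)
Step 8: enter (7,6), '.' pass, move down to (8,6)
Step 9: enter (8,6), '.' pass, move down to (9,6)
Step 10: at (9,6) — EXIT via bottom edge, pos 6
Distinct cells visited: 9 (path length 9)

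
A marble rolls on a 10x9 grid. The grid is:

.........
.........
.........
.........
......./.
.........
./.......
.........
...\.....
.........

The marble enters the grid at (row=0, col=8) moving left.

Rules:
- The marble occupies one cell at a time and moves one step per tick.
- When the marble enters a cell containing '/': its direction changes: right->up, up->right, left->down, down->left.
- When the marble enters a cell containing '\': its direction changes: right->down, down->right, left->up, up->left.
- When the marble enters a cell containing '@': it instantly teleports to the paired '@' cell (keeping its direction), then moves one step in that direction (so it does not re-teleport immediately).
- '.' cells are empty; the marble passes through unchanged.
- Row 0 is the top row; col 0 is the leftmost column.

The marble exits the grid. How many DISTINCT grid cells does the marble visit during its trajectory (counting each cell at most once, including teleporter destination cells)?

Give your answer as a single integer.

Step 1: enter (0,8), '.' pass, move left to (0,7)
Step 2: enter (0,7), '.' pass, move left to (0,6)
Step 3: enter (0,6), '.' pass, move left to (0,5)
Step 4: enter (0,5), '.' pass, move left to (0,4)
Step 5: enter (0,4), '.' pass, move left to (0,3)
Step 6: enter (0,3), '.' pass, move left to (0,2)
Step 7: enter (0,2), '.' pass, move left to (0,1)
Step 8: enter (0,1), '.' pass, move left to (0,0)
Step 9: enter (0,0), '.' pass, move left to (0,-1)
Step 10: at (0,-1) — EXIT via left edge, pos 0
Distinct cells visited: 9 (path length 9)

Answer: 9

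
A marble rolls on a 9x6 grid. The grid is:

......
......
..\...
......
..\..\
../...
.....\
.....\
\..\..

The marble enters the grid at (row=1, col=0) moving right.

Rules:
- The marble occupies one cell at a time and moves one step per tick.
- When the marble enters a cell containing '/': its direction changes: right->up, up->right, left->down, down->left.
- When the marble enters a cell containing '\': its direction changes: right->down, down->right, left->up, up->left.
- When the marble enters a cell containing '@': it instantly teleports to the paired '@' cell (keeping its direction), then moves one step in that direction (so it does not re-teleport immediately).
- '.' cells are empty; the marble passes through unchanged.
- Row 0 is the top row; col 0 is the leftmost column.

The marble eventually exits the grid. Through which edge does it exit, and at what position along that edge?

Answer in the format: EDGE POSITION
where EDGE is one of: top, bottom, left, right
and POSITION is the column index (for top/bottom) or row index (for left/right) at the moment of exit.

Step 1: enter (1,0), '.' pass, move right to (1,1)
Step 2: enter (1,1), '.' pass, move right to (1,2)
Step 3: enter (1,2), '.' pass, move right to (1,3)
Step 4: enter (1,3), '.' pass, move right to (1,4)
Step 5: enter (1,4), '.' pass, move right to (1,5)
Step 6: enter (1,5), '.' pass, move right to (1,6)
Step 7: at (1,6) — EXIT via right edge, pos 1

Answer: right 1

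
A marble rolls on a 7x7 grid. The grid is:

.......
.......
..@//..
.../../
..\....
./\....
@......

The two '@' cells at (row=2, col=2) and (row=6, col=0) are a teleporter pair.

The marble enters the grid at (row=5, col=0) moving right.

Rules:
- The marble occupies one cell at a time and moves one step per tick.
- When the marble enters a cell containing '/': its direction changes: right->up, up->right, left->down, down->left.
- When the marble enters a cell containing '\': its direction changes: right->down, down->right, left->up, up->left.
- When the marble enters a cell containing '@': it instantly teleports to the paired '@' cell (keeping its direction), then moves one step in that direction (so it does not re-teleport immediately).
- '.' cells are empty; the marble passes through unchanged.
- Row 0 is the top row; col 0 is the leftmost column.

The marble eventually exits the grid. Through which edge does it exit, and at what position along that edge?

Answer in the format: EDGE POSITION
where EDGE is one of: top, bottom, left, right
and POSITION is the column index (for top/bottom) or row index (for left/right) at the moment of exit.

Step 1: enter (5,0), '.' pass, move right to (5,1)
Step 2: enter (5,1), '/' deflects right->up, move up to (4,1)
Step 3: enter (4,1), '.' pass, move up to (3,1)
Step 4: enter (3,1), '.' pass, move up to (2,1)
Step 5: enter (2,1), '.' pass, move up to (1,1)
Step 6: enter (1,1), '.' pass, move up to (0,1)
Step 7: enter (0,1), '.' pass, move up to (-1,1)
Step 8: at (-1,1) — EXIT via top edge, pos 1

Answer: top 1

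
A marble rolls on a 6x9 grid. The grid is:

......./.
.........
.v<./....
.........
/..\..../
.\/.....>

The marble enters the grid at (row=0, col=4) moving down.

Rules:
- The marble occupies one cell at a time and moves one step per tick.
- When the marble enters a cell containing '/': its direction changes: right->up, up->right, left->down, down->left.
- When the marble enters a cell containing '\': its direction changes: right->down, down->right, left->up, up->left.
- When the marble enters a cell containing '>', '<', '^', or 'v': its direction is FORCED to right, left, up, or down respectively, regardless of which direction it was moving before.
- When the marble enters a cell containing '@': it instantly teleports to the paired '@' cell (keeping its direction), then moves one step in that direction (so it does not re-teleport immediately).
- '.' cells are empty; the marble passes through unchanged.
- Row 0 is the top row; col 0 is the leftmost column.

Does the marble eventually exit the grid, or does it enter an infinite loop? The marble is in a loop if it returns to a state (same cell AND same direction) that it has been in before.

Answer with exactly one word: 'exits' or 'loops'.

Answer: loops

Derivation:
Step 1: enter (0,4), '.' pass, move down to (1,4)
Step 2: enter (1,4), '.' pass, move down to (2,4)
Step 3: enter (2,4), '/' deflects down->left, move left to (2,3)
Step 4: enter (2,3), '.' pass, move left to (2,2)
Step 5: enter (2,2), '<' forces left->left, move left to (2,1)
Step 6: enter (2,1), 'v' forces left->down, move down to (3,1)
Step 7: enter (3,1), '.' pass, move down to (4,1)
Step 8: enter (4,1), '.' pass, move down to (5,1)
Step 9: enter (5,1), '\' deflects down->right, move right to (5,2)
Step 10: enter (5,2), '/' deflects right->up, move up to (4,2)
Step 11: enter (4,2), '.' pass, move up to (3,2)
Step 12: enter (3,2), '.' pass, move up to (2,2)
Step 13: enter (2,2), '<' forces up->left, move left to (2,1)
Step 14: at (2,1) dir=left — LOOP DETECTED (seen before)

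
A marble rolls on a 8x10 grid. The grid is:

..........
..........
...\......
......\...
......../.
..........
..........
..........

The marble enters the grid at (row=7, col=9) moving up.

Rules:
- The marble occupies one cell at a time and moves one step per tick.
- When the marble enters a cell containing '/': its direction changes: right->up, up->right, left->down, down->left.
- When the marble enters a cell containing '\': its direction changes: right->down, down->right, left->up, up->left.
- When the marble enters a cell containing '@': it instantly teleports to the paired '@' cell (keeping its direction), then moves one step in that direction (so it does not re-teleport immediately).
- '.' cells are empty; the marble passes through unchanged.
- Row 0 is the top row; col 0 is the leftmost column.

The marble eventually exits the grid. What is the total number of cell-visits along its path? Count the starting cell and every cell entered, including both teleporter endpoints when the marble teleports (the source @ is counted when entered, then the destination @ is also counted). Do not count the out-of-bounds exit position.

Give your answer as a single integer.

Step 1: enter (7,9), '.' pass, move up to (6,9)
Step 2: enter (6,9), '.' pass, move up to (5,9)
Step 3: enter (5,9), '.' pass, move up to (4,9)
Step 4: enter (4,9), '.' pass, move up to (3,9)
Step 5: enter (3,9), '.' pass, move up to (2,9)
Step 6: enter (2,9), '.' pass, move up to (1,9)
Step 7: enter (1,9), '.' pass, move up to (0,9)
Step 8: enter (0,9), '.' pass, move up to (-1,9)
Step 9: at (-1,9) — EXIT via top edge, pos 9
Path length (cell visits): 8

Answer: 8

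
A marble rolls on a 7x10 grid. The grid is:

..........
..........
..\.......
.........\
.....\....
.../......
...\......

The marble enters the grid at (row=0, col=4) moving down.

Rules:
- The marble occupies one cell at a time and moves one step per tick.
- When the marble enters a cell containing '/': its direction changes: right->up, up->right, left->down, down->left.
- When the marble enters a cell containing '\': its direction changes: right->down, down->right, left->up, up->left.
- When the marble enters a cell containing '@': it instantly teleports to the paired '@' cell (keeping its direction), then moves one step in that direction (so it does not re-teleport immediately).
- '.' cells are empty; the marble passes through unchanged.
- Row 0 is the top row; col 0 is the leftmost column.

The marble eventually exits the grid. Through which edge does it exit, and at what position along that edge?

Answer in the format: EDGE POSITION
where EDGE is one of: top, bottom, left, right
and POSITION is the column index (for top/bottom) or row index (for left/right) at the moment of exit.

Step 1: enter (0,4), '.' pass, move down to (1,4)
Step 2: enter (1,4), '.' pass, move down to (2,4)
Step 3: enter (2,4), '.' pass, move down to (3,4)
Step 4: enter (3,4), '.' pass, move down to (4,4)
Step 5: enter (4,4), '.' pass, move down to (5,4)
Step 6: enter (5,4), '.' pass, move down to (6,4)
Step 7: enter (6,4), '.' pass, move down to (7,4)
Step 8: at (7,4) — EXIT via bottom edge, pos 4

Answer: bottom 4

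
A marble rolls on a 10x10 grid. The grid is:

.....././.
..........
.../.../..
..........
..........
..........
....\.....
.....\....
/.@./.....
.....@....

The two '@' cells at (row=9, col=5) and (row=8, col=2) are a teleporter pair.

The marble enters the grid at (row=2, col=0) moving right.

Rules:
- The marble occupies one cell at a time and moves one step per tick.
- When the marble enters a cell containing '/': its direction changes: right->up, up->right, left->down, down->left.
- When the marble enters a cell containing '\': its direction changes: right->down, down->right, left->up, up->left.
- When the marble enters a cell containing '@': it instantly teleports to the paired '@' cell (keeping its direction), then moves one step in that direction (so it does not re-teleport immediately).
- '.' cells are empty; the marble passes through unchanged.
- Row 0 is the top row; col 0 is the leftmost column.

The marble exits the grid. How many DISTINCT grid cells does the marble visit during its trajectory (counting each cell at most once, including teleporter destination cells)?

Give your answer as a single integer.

Step 1: enter (2,0), '.' pass, move right to (2,1)
Step 2: enter (2,1), '.' pass, move right to (2,2)
Step 3: enter (2,2), '.' pass, move right to (2,3)
Step 4: enter (2,3), '/' deflects right->up, move up to (1,3)
Step 5: enter (1,3), '.' pass, move up to (0,3)
Step 6: enter (0,3), '.' pass, move up to (-1,3)
Step 7: at (-1,3) — EXIT via top edge, pos 3
Distinct cells visited: 6 (path length 6)

Answer: 6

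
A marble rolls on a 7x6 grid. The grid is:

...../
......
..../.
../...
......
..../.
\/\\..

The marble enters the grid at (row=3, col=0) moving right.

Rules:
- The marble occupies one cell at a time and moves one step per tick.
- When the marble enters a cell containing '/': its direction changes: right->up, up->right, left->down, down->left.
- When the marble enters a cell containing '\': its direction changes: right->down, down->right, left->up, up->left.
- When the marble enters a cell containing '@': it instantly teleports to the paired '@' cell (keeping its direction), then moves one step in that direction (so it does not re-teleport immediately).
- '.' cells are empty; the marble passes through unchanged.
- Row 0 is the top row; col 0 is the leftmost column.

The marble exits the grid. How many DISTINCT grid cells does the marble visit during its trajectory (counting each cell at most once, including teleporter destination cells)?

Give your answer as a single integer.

Step 1: enter (3,0), '.' pass, move right to (3,1)
Step 2: enter (3,1), '.' pass, move right to (3,2)
Step 3: enter (3,2), '/' deflects right->up, move up to (2,2)
Step 4: enter (2,2), '.' pass, move up to (1,2)
Step 5: enter (1,2), '.' pass, move up to (0,2)
Step 6: enter (0,2), '.' pass, move up to (-1,2)
Step 7: at (-1,2) — EXIT via top edge, pos 2
Distinct cells visited: 6 (path length 6)

Answer: 6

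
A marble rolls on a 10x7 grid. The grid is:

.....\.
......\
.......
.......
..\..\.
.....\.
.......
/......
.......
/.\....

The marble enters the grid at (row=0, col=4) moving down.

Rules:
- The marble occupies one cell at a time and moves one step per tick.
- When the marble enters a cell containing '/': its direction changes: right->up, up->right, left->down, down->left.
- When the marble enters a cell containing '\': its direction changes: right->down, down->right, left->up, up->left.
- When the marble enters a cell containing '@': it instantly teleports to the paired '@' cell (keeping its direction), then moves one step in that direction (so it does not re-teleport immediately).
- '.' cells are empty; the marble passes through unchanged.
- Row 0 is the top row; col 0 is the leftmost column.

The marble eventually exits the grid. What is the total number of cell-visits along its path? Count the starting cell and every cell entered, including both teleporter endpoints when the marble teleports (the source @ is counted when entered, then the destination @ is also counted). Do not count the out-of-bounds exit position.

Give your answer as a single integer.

Step 1: enter (0,4), '.' pass, move down to (1,4)
Step 2: enter (1,4), '.' pass, move down to (2,4)
Step 3: enter (2,4), '.' pass, move down to (3,4)
Step 4: enter (3,4), '.' pass, move down to (4,4)
Step 5: enter (4,4), '.' pass, move down to (5,4)
Step 6: enter (5,4), '.' pass, move down to (6,4)
Step 7: enter (6,4), '.' pass, move down to (7,4)
Step 8: enter (7,4), '.' pass, move down to (8,4)
Step 9: enter (8,4), '.' pass, move down to (9,4)
Step 10: enter (9,4), '.' pass, move down to (10,4)
Step 11: at (10,4) — EXIT via bottom edge, pos 4
Path length (cell visits): 10

Answer: 10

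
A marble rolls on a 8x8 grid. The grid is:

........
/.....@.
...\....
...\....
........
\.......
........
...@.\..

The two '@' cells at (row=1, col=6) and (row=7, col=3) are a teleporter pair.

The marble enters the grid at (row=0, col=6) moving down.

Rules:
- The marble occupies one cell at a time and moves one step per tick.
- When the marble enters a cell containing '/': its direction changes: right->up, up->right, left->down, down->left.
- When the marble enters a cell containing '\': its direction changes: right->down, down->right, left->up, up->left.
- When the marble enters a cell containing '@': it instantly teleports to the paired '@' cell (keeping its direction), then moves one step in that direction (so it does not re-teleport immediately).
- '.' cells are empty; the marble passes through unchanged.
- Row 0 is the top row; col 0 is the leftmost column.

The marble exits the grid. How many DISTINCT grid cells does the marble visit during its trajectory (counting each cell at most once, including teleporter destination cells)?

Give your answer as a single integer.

Answer: 3

Derivation:
Step 1: enter (0,6), '.' pass, move down to (1,6)
Step 2: enter (1,6), '@' teleport (1,6)->(7,3), also enter (7,3), move down to (8,3)
Step 3: at (8,3) — EXIT via bottom edge, pos 3
Distinct cells visited: 3 (path length 3)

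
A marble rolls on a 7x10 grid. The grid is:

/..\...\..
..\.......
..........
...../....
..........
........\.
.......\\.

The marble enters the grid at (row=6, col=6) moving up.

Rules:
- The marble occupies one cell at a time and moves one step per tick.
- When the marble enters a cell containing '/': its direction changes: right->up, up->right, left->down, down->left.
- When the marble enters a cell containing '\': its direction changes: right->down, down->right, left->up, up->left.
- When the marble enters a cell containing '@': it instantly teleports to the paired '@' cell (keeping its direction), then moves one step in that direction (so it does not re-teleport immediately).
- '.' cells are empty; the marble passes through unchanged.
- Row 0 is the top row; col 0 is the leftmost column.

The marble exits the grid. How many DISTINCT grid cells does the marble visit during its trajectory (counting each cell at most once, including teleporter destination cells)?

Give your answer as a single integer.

Step 1: enter (6,6), '.' pass, move up to (5,6)
Step 2: enter (5,6), '.' pass, move up to (4,6)
Step 3: enter (4,6), '.' pass, move up to (3,6)
Step 4: enter (3,6), '.' pass, move up to (2,6)
Step 5: enter (2,6), '.' pass, move up to (1,6)
Step 6: enter (1,6), '.' pass, move up to (0,6)
Step 7: enter (0,6), '.' pass, move up to (-1,6)
Step 8: at (-1,6) — EXIT via top edge, pos 6
Distinct cells visited: 7 (path length 7)

Answer: 7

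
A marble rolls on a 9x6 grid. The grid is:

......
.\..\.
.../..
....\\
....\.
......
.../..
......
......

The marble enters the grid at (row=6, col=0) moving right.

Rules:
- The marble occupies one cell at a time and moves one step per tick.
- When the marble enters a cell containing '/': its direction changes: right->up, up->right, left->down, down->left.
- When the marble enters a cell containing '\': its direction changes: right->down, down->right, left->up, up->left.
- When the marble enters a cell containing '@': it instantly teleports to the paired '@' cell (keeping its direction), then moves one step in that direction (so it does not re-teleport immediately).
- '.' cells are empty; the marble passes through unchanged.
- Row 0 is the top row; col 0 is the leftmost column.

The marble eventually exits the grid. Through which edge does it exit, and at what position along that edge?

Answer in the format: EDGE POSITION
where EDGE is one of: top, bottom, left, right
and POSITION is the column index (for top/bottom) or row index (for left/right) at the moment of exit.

Step 1: enter (6,0), '.' pass, move right to (6,1)
Step 2: enter (6,1), '.' pass, move right to (6,2)
Step 3: enter (6,2), '.' pass, move right to (6,3)
Step 4: enter (6,3), '/' deflects right->up, move up to (5,3)
Step 5: enter (5,3), '.' pass, move up to (4,3)
Step 6: enter (4,3), '.' pass, move up to (3,3)
Step 7: enter (3,3), '.' pass, move up to (2,3)
Step 8: enter (2,3), '/' deflects up->right, move right to (2,4)
Step 9: enter (2,4), '.' pass, move right to (2,5)
Step 10: enter (2,5), '.' pass, move right to (2,6)
Step 11: at (2,6) — EXIT via right edge, pos 2

Answer: right 2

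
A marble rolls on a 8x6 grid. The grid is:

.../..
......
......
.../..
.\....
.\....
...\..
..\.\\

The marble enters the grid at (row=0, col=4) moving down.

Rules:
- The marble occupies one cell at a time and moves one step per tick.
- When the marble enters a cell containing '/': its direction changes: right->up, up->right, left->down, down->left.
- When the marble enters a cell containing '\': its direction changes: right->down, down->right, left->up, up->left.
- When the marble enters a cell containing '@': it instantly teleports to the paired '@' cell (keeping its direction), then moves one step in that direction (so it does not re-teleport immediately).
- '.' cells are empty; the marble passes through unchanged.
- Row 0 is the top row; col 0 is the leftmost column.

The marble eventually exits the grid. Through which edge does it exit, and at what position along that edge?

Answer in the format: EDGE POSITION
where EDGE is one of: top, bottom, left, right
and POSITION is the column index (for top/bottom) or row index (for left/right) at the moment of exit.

Step 1: enter (0,4), '.' pass, move down to (1,4)
Step 2: enter (1,4), '.' pass, move down to (2,4)
Step 3: enter (2,4), '.' pass, move down to (3,4)
Step 4: enter (3,4), '.' pass, move down to (4,4)
Step 5: enter (4,4), '.' pass, move down to (5,4)
Step 6: enter (5,4), '.' pass, move down to (6,4)
Step 7: enter (6,4), '.' pass, move down to (7,4)
Step 8: enter (7,4), '\' deflects down->right, move right to (7,5)
Step 9: enter (7,5), '\' deflects right->down, move down to (8,5)
Step 10: at (8,5) — EXIT via bottom edge, pos 5

Answer: bottom 5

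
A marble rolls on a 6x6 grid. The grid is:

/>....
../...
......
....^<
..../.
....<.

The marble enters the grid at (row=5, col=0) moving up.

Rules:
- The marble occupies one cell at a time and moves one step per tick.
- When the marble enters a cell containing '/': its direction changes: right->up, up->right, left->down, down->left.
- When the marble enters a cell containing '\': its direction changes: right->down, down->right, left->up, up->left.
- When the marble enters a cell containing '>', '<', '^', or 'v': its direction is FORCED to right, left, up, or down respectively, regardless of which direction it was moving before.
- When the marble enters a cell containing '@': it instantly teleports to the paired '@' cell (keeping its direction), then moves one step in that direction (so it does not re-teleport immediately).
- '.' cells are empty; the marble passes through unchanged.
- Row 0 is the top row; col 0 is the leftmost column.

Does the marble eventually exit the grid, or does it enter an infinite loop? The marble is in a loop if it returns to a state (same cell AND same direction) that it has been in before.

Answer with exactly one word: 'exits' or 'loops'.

Answer: exits

Derivation:
Step 1: enter (5,0), '.' pass, move up to (4,0)
Step 2: enter (4,0), '.' pass, move up to (3,0)
Step 3: enter (3,0), '.' pass, move up to (2,0)
Step 4: enter (2,0), '.' pass, move up to (1,0)
Step 5: enter (1,0), '.' pass, move up to (0,0)
Step 6: enter (0,0), '/' deflects up->right, move right to (0,1)
Step 7: enter (0,1), '>' forces right->right, move right to (0,2)
Step 8: enter (0,2), '.' pass, move right to (0,3)
Step 9: enter (0,3), '.' pass, move right to (0,4)
Step 10: enter (0,4), '.' pass, move right to (0,5)
Step 11: enter (0,5), '.' pass, move right to (0,6)
Step 12: at (0,6) — EXIT via right edge, pos 0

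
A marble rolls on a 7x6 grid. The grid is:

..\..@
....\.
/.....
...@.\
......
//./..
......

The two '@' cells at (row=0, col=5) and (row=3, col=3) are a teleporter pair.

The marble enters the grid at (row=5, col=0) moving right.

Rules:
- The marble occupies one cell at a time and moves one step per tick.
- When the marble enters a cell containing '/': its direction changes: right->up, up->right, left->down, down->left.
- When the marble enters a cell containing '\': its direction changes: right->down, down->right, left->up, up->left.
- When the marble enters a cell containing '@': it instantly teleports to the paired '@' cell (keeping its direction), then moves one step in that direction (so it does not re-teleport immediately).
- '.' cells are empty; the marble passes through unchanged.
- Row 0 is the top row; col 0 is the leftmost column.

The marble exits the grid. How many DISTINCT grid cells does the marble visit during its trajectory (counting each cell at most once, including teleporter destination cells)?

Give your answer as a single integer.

Step 1: enter (5,0), '/' deflects right->up, move up to (4,0)
Step 2: enter (4,0), '.' pass, move up to (3,0)
Step 3: enter (3,0), '.' pass, move up to (2,0)
Step 4: enter (2,0), '/' deflects up->right, move right to (2,1)
Step 5: enter (2,1), '.' pass, move right to (2,2)
Step 6: enter (2,2), '.' pass, move right to (2,3)
Step 7: enter (2,3), '.' pass, move right to (2,4)
Step 8: enter (2,4), '.' pass, move right to (2,5)
Step 9: enter (2,5), '.' pass, move right to (2,6)
Step 10: at (2,6) — EXIT via right edge, pos 2
Distinct cells visited: 9 (path length 9)

Answer: 9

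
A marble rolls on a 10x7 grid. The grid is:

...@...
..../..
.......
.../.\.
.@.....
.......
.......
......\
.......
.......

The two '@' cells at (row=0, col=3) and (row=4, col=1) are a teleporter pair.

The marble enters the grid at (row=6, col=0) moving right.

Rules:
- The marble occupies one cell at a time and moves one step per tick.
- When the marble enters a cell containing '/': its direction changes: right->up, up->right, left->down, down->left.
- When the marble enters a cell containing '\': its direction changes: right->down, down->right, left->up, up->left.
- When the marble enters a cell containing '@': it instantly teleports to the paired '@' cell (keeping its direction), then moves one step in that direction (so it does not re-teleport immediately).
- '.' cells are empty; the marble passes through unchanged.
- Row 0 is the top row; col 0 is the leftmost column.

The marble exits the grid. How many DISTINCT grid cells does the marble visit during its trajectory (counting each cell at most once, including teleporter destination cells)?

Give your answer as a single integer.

Step 1: enter (6,0), '.' pass, move right to (6,1)
Step 2: enter (6,1), '.' pass, move right to (6,2)
Step 3: enter (6,2), '.' pass, move right to (6,3)
Step 4: enter (6,3), '.' pass, move right to (6,4)
Step 5: enter (6,4), '.' pass, move right to (6,5)
Step 6: enter (6,5), '.' pass, move right to (6,6)
Step 7: enter (6,6), '.' pass, move right to (6,7)
Step 8: at (6,7) — EXIT via right edge, pos 6
Distinct cells visited: 7 (path length 7)

Answer: 7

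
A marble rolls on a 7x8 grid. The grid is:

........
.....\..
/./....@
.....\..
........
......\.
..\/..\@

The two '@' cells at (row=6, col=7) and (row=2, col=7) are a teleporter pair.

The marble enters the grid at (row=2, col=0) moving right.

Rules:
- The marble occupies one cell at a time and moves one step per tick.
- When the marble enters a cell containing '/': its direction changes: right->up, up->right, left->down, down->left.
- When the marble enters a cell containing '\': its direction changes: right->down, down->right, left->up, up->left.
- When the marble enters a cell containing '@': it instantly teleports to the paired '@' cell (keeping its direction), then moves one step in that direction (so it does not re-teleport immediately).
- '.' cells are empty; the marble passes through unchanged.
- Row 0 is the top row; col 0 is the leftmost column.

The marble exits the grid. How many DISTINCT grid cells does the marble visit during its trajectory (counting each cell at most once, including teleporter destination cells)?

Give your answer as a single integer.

Answer: 3

Derivation:
Step 1: enter (2,0), '/' deflects right->up, move up to (1,0)
Step 2: enter (1,0), '.' pass, move up to (0,0)
Step 3: enter (0,0), '.' pass, move up to (-1,0)
Step 4: at (-1,0) — EXIT via top edge, pos 0
Distinct cells visited: 3 (path length 3)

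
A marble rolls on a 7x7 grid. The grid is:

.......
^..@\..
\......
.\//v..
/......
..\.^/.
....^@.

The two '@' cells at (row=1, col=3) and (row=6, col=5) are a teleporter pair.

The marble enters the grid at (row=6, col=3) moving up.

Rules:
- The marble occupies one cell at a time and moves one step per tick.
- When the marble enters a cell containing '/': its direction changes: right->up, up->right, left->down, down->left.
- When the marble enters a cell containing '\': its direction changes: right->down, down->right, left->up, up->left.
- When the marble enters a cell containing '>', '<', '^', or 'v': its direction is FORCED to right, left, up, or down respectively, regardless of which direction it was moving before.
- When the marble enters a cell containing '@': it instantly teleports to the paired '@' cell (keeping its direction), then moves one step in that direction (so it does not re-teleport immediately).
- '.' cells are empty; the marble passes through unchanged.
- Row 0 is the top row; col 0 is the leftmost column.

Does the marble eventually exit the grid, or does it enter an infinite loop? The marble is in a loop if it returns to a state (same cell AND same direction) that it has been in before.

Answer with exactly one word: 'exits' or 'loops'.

Answer: loops

Derivation:
Step 1: enter (6,3), '.' pass, move up to (5,3)
Step 2: enter (5,3), '.' pass, move up to (4,3)
Step 3: enter (4,3), '.' pass, move up to (3,3)
Step 4: enter (3,3), '/' deflects up->right, move right to (3,4)
Step 5: enter (3,4), 'v' forces right->down, move down to (4,4)
Step 6: enter (4,4), '.' pass, move down to (5,4)
Step 7: enter (5,4), '^' forces down->up, move up to (4,4)
Step 8: enter (4,4), '.' pass, move up to (3,4)
Step 9: enter (3,4), 'v' forces up->down, move down to (4,4)
Step 10: at (4,4) dir=down — LOOP DETECTED (seen before)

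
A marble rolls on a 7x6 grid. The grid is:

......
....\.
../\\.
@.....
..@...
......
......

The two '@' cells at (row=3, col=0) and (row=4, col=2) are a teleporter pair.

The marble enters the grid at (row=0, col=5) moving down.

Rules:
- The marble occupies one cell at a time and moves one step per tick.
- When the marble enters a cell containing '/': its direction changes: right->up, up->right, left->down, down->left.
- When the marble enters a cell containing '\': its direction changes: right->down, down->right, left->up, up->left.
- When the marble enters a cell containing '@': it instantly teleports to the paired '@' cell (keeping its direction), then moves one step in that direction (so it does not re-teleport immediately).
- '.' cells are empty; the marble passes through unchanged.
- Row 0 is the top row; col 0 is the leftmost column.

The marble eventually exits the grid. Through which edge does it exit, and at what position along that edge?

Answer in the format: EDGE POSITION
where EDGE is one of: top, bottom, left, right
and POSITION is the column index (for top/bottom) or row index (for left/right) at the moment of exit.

Answer: bottom 5

Derivation:
Step 1: enter (0,5), '.' pass, move down to (1,5)
Step 2: enter (1,5), '.' pass, move down to (2,5)
Step 3: enter (2,5), '.' pass, move down to (3,5)
Step 4: enter (3,5), '.' pass, move down to (4,5)
Step 5: enter (4,5), '.' pass, move down to (5,5)
Step 6: enter (5,5), '.' pass, move down to (6,5)
Step 7: enter (6,5), '.' pass, move down to (7,5)
Step 8: at (7,5) — EXIT via bottom edge, pos 5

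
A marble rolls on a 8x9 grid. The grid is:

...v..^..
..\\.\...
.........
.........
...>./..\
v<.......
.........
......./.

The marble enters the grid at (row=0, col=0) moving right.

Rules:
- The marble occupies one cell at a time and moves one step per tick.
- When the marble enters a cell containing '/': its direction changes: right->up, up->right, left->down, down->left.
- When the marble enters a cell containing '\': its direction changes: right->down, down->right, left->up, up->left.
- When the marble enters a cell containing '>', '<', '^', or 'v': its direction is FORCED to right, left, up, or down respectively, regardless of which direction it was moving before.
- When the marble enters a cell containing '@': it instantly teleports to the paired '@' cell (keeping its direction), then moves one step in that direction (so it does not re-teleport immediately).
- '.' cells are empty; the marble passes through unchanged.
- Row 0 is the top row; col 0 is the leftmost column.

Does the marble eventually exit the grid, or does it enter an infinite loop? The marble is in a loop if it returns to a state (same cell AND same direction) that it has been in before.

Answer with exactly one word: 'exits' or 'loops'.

Step 1: enter (0,0), '.' pass, move right to (0,1)
Step 2: enter (0,1), '.' pass, move right to (0,2)
Step 3: enter (0,2), '.' pass, move right to (0,3)
Step 4: enter (0,3), 'v' forces right->down, move down to (1,3)
Step 5: enter (1,3), '\' deflects down->right, move right to (1,4)
Step 6: enter (1,4), '.' pass, move right to (1,5)
Step 7: enter (1,5), '\' deflects right->down, move down to (2,5)
Step 8: enter (2,5), '.' pass, move down to (3,5)
Step 9: enter (3,5), '.' pass, move down to (4,5)
Step 10: enter (4,5), '/' deflects down->left, move left to (4,4)
Step 11: enter (4,4), '.' pass, move left to (4,3)
Step 12: enter (4,3), '>' forces left->right, move right to (4,4)
Step 13: enter (4,4), '.' pass, move right to (4,5)
Step 14: enter (4,5), '/' deflects right->up, move up to (3,5)
Step 15: enter (3,5), '.' pass, move up to (2,5)
Step 16: enter (2,5), '.' pass, move up to (1,5)
Step 17: enter (1,5), '\' deflects up->left, move left to (1,4)
Step 18: enter (1,4), '.' pass, move left to (1,3)
Step 19: enter (1,3), '\' deflects left->up, move up to (0,3)
Step 20: enter (0,3), 'v' forces up->down, move down to (1,3)
Step 21: at (1,3) dir=down — LOOP DETECTED (seen before)

Answer: loops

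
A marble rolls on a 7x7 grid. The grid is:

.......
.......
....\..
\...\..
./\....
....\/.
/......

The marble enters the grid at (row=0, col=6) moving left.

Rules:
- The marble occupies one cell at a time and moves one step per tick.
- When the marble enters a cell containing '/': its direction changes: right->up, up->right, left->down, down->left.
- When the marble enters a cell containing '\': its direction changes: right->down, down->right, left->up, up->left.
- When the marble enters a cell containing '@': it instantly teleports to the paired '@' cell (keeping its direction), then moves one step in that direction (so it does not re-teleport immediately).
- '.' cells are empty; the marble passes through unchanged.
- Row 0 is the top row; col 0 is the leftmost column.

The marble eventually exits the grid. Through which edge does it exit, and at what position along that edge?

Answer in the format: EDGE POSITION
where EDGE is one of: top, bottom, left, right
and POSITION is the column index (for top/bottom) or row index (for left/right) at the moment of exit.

Answer: left 0

Derivation:
Step 1: enter (0,6), '.' pass, move left to (0,5)
Step 2: enter (0,5), '.' pass, move left to (0,4)
Step 3: enter (0,4), '.' pass, move left to (0,3)
Step 4: enter (0,3), '.' pass, move left to (0,2)
Step 5: enter (0,2), '.' pass, move left to (0,1)
Step 6: enter (0,1), '.' pass, move left to (0,0)
Step 7: enter (0,0), '.' pass, move left to (0,-1)
Step 8: at (0,-1) — EXIT via left edge, pos 0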